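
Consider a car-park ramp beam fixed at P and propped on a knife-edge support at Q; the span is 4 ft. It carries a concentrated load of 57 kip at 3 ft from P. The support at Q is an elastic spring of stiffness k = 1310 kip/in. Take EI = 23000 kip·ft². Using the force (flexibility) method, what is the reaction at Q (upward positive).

R_Q = 33.76 kip

Choose R_Q as the redundant. The primary structure is the cantilever fixed at P.
Primary-structure tip deflection at Q by superposition:
  point load 57 at a = 3: Pa²(3L − a)/(6EI) = 769.5/EI
Flexibility coefficient — unit upward force at Q: δ_{QQ} = L³/(3EI) = 21.33/EI.
With EI = 23000 kip·ft²: δ_0 = 0.033457 ft and δ_{QQ} = 0.000928 ft/kip.
Compatibility — the spring shortens by R_Q/k under the reaction it provides: δ_0 − R_Q·δ_{QQ} = R_Q/k. With 1/k = 1/(1310×12) ft/kip = 0.000064 ft/kip, R_Q = δ_0 / (δ_{QQ} + 1/k) = 0.033457 / (0.000928 + 0.000064) = 33.76 kip.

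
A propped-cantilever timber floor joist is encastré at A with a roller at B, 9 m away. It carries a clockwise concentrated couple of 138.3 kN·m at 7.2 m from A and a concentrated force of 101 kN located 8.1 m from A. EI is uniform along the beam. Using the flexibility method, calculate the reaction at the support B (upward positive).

Release the roller at B. Primary structure: cantilever fixed at A.
Deflection at B on the released cantilever, summing each load's contribution:
  clockwise couple 138.3 at a = 7.2: M₀a(2L − a)/(2EI) = 5377/EI
  point load 101 at a = 8.1: Pa²(3L − a)/(6EI) = 20874/EI
  δ_0 = 26251/EI
Flexibility coefficient — unit upward force at B: δ_{BB} = L³/(3EI) = 243/EI.
The prop prevents deflection at B: R_B = δ_0/δ_{BB} = 26251/243 = 108 kN.

R_B = 108 kN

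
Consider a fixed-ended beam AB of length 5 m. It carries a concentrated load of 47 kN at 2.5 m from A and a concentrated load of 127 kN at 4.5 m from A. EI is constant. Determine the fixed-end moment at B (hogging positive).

Take the two fixed-end moments M_A, M_B as redundants; the released structure is the simple span AB.
Simple-span end rotations at A and B under the given loads:
  at A: point load 47 at a = 2.5: Pab(L + b)/(6LEI) = 73.44/EI
  at B: point load 47 at a = 2.5: Pab(L + a)/(6LEI) = 73.44/EI
  at A: point load 127 at a = 4.5: Pab(L + b)/(6LEI) = 52.39/EI
  at B: point load 127 at a = 4.5: Pab(L + a)/(6LEI) = 90.49/EI
  θ_A0 = 125.8/EI,  θ_B0 = 163.9/EI
Flexibility coefficients: a unit moment at one end gives L/(3EI) there and L/(6EI) at the far end, so f₁₁ = f₂₂ = 1.667/EI and f₁₂ = f₂₁ = 0.8333/EI.
Compatibility — zero rotation at each built-in end:
  1.667 M_A + 0.8333 M_B = 125.8
  0.8333 M_A + 1.667 M_B = 163.9
Solving the pair gives M_A = 35.09 kN·m and M_B = 80.81 kN·m (hogging).

M_B = 80.81 kN·m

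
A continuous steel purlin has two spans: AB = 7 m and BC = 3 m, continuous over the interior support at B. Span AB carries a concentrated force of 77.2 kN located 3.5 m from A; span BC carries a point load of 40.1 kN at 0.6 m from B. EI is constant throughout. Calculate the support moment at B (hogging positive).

Take M_B as the redundant. Released structure: two simple spans AB and BC with a hinge at B.
Discontinuity in slope at B on the released structure — sum the simple-span end rotations:
  span AB: point load 77.2 at a = 3.5: Pab(L + a)/(6LEI) = 236.4/EI
  span BC: point load 40.1 at a = 0.6: Pab(L + b)/(6LEI) = 17.32/EI
  relative rotation θ_0 = (236.4 + 17.32)/EI = 253.7/EI
A unit hogging moment at B produces rotation L₁/(3EI) + L₂/(3EI) = 3.333/EI.
Compatibility: M_B·(L₁+L₂)/(3EI) = θ_0, giving M_B = 76.12 kN·m (hogging).

M_B = 76.12 kN·m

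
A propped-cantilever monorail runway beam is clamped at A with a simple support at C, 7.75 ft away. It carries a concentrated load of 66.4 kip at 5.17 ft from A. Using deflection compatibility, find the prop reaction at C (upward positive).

R_C = 34.47 kip

Release the roller at C. Primary structure: cantilever fixed at A.
Downward deflection at the released point C due to the loads:
  point load 66.4 at a = 5.17: Pa²(3L − a)/(6EI) = 5348/EI
Tip deflection under a unit load at C: L³/(3EI) = 155.2/EI.
The prop prevents deflection at C: R_C = δ_0/δ_{CC} = 5348/155.2 = 34.47 kip.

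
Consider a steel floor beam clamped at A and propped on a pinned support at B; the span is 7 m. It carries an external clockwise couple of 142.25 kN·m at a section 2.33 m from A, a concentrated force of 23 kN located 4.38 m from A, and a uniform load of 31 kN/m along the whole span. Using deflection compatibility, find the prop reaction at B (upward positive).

Take the reaction at B as the redundant and release it; the primary structure is a cantilever fixed at A.
Free-end deflection of the primary structure under the applied loading (downward +):
  clockwise couple 142.25 at a = 2.33: M₀a(2L − a)/(2EI) = 1934/EI
  point load 23 at a = 4.38: Pa²(3L − a)/(6EI) = 1222/EI
  UDL 31: wL⁴/(8EI) = 9304/EI
  δ_0 = 12460/EI
Flexibility coefficient — unit upward force at B: δ_{BB} = L³/(3EI) = 114.3/EI.
The prop prevents deflection at B: R_B = δ_0/δ_{BB} = 12460/114.3 = 109 kN.

R_B = 109 kN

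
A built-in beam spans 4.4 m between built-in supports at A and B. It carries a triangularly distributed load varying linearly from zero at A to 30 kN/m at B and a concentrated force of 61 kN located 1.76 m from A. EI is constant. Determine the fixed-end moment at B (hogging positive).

Release both end moments; the primary structure is a simply-supported span AB with redundants M_A and M_B.
Simple-span end rotations at A and B under the given loads:
  at A: triangular load, peak 30: 7w₀L³/(360EI) = 49.69/EI
  at B: triangular load, peak 30: w₀L³/(45EI) = 56.79/EI
  at A: point load 61 at a = 1.76: Pab(L + b)/(6LEI) = 75.58/EI
  at B: point load 61 at a = 1.76: Pab(L + a)/(6LEI) = 66.13/EI
  θ_A0 = 125.3/EI,  θ_B0 = 122.9/EI
Flexibility coefficients: a unit moment at one end gives L/(3EI) there and L/(6EI) at the far end, so f₁₁ = f₂₂ = 1.467/EI and f₁₂ = f₂₁ = 0.7333/EI.
Compatibility — zero rotation at each built-in end:
  1.467 M_A + 0.7333 M_B = 125.3
  0.7333 M_A + 1.467 M_B = 122.9
Solving the pair gives M_A = 58.01 kN·m and M_B = 54.81 kN·m (hogging).

M_B = 54.81 kN·m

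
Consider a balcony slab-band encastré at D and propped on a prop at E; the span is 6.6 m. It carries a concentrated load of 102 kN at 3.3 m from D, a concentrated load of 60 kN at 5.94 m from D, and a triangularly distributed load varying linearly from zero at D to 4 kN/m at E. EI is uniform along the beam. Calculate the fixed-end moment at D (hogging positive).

Release the roller at E. Primary structure: cantilever fixed at D.
Free-end deflection of the primary structure under the applied loading (downward +):
  point load 102 at a = 3.3: Pa²(3L − a)/(6EI) = 3055/EI
  point load 60 at a = 5.94: Pa²(3L − a)/(6EI) = 4890/EI
  triangular load, peak 4 at the free end: 11w₀L⁴/(120EI) = 695.7/EI
  δ_0 = 8641/EI
Tip deflection under a unit load at E: L³/(3EI) = 95.83/EI.
Compatibility at E: δ_0 − R_E·δ_{EE} = 0, so R_E = 8641/95.83 = 90.17 kN.
Moment equilibrium about D: M_D = Σ(load moments about D) − R_E·L = 751.1 − 90.17×6.6 = 156 kN·m.

M_D = 156 kN·m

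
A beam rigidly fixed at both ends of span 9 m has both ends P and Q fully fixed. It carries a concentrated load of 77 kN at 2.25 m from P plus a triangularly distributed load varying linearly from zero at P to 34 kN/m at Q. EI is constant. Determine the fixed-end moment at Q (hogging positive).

Take the two fixed-end moments M_P, M_Q as redundants; the released structure is the simple span PQ.
Simple-span end rotations at P and Q under the given loads:
  at P: point load 77 at a = 2.25: Pab(L + b)/(6LEI) = 341.1/EI
  at Q: point load 77 at a = 2.25: Pab(L + a)/(6LEI) = 243.6/EI
  at P: triangular load, peak 34: 7w₀L³/(360EI) = 481.9/EI
  at Q: triangular load, peak 34: w₀L³/(45EI) = 550.8/EI
  θ_P0 = 823/EI,  θ_Q0 = 794.4/EI
Flexibility coefficients: a unit moment at one end gives L/(3EI) there and L/(6EI) at the far end, so f₁₁ = f₂₂ = 3/EI and f₁₂ = f₂₁ = 1.5/EI.
Compatibility — zero rotation at each built-in end:
  3 M_P + 1.5 M_Q = 823
  1.5 M_P + 3 M_Q = 794.4
Solving the pair gives M_P = 189.3 kN·m and M_Q = 170.2 kN·m (hogging).

M_Q = 170.2 kN·m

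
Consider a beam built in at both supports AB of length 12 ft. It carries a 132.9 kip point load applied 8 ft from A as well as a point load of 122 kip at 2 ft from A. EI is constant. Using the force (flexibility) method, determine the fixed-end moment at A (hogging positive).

M_A = 287.6 kip·ft

Take the two fixed-end moments M_A, M_B as redundants; the released structure is the simple span AB.
On the primary (simply-supported) span, the end slopes from the loading are:
  at A: point load 132.9 at a = 8: Pab(L + b)/(6LEI) = 945.1/EI
  at B: point load 132.9 at a = 8: Pab(L + a)/(6LEI) = 1181/EI
  at A: point load 122 at a = 2: Pab(L + b)/(6LEI) = 745.6/EI
  at B: point load 122 at a = 2: Pab(L + a)/(6LEI) = 474.4/EI
  θ_A0 = 1691/EI,  θ_B0 = 1656/EI
Flexibility coefficients: a unit moment at one end gives L/(3EI) there and L/(6EI) at the far end, so f₁₁ = f₂₂ = 4/EI and f₁₂ = f₂₁ = 2/EI.
Compatibility — zero rotation at each built-in end:
  4 M_A + 2 M_B = 1691
  2 M_A + 4 M_B = 1656
Solving the pair gives M_A = 287.6 kip·ft and M_B = 270.2 kip·ft (hogging).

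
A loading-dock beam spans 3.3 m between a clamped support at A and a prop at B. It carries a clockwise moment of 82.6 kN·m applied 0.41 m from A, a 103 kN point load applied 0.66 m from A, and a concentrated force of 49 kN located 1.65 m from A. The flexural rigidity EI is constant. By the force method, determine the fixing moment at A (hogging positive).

M_A = 133 kN·m

Choose R_B as the redundant. The primary structure is the cantilever fixed at A.
Free-end deflection of the primary structure under the applied loading (downward +):
  clockwise couple 82.6 at a = 0.41: M₀a(2L − a)/(2EI) = 104.8/EI
  point load 103 at a = 0.66: Pa²(3L − a)/(6EI) = 69.09/EI
  point load 49 at a = 1.65: Pa²(3L − a)/(6EI) = 183.4/EI
  δ_0 = 357.3/EI
Flexibility coefficient — unit upward force at B: δ_{BB} = L³/(3EI) = 11.98/EI.
The prop prevents deflection at B: R_B = δ_0/δ_{BB} = 357.3/11.98 = 29.83 kN.
Moment equilibrium about A: M_A = Σ(load moments about A) − R_B·L = 231.4 − 29.83×3.3 = 133 kN·m.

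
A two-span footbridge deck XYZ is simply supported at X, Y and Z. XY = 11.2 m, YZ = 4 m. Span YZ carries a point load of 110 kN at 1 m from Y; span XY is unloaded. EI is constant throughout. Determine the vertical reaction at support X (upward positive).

R_X = -1.696 kN

Release continuity at Y by inserting a hinge; the redundant is the internal moment M_Y. The primary structure is two simply-supported spans XY and YZ.
Rotations at Y on the released spans (each span's end-slope, ×1/EI):
  span YZ: point load 110 at a = 1: Pab(L + b)/(6LEI) = 96.25/EI
  relative rotation θ_0 = (0 + 96.25)/EI = 96.25/EI
A unit hogging moment at Y produces rotation L₁/(3EI) + L₂/(3EI) = 5.067/EI.
Slope continuity at Y: θ_0 = M_Y·5.067/EI, so M_Y = 96.25/5.067 = 19 kN·m (hogging).
Span XY, ΣM about X with M_Y applied at Y: R_Y^{XY}·11.2 = 0 + 19, so R_Y^{XY} = 1.696 kN and R_X = 0 − 1.696 = -1.696 kN.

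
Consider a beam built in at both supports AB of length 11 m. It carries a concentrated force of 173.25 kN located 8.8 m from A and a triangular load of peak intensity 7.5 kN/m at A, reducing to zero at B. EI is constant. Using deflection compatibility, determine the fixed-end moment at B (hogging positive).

M_B = 274.2 kN·m

Release both end moments; the primary structure is a simply-supported span AB with redundants M_A and M_B.
On the primary (simply-supported) span, the end slopes from the loading are:
  at A: point load 173.25 at a = 8.8: Pab(L + b)/(6LEI) = 670.8/EI
  at B: point load 173.25 at a = 8.8: Pab(L + a)/(6LEI) = 1006/EI
  at A: triangular load, peak 7.5: w₀L³/(45EI) = 221.8/EI
  at B: triangular load, peak 7.5: 7w₀L³/(360EI) = 194.1/EI
  θ_A0 = 892.7/EI,  θ_B0 = 1200/EI
Flexibility coefficients: a unit moment at one end gives L/(3EI) there and L/(6EI) at the far end, so f₁₁ = f₂₂ = 3.667/EI and f₁₂ = f₂₁ = 1.833/EI.
Compatibility — zero rotation at each built-in end:
  3.667 M_A + 1.833 M_B = 892.7
  1.833 M_A + 3.667 M_B = 1200
Solving the pair gives M_A = 106.4 kN·m and M_B = 274.2 kN·m (hogging).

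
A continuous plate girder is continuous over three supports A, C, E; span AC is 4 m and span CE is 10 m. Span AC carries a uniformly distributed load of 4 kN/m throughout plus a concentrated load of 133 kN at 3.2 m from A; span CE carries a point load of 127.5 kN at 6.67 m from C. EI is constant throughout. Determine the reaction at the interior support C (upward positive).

Release continuity at C by inserting a hinge; the redundant is the internal moment M_C. The primary structure is two simply-supported spans AC and CE.
Discontinuity in slope at C on the released structure — sum the simple-span end rotations:
  span AC: UDL 4: wL³/(24EI) = 10.67/EI
  span AC: point load 133 at a = 3.2: Pab(L + a)/(6LEI) = 102.1/EI
  span CE: point load 127.5 at a = 6.67: Pab(L + b)/(6LEI) = 629.2/EI
  relative rotation θ_0 = (112.8 + 629.2)/EI = 742/EI
A unit hogging moment at C produces rotation L₁/(3EI) + L₂/(3EI) = 4.667/EI.
Compatibility: M_C·(L₁+L₂)/(3EI) = θ_0, giving M_C = 159 kN·m (hogging).
Span AC, ΣM about A with M_C applied at C: R_C^{AC}·4 = 457.6 + 159, so R_C^{AC} = 154.1 kN and R_A = 149 − 154.1 = -5.148 kN.
Span CE, ΣM about E: R_C^{CE}·10 = 424.6 + 159, so R_C^{CE} = 58.36 kN and R_E = 127.5 − 58.36 = 69.14 kN.
R_C = 154.1 + 58.36 = 212.5 kN.

R_C = 212.5 kN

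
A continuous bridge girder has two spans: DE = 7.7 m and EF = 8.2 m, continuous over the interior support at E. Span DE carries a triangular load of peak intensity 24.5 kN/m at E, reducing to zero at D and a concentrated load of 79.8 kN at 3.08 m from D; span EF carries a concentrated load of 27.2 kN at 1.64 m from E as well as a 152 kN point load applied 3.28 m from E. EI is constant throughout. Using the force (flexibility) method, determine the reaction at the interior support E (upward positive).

R_E = 267.4 kN

Release continuity at E by inserting a hinge; the redundant is the internal moment M_E. The primary structure is two simply-supported spans DE and EF.
End slopes at the hinge E, treating each span as simply supported:
  span DE: triangular load, peak 24.5: w₀L³/(45EI) = 248.6/EI
  span DE: point load 79.8 at a = 3.08: Pab(L + a)/(6LEI) = 265/EI
  span EF: point load 27.2 at a = 1.64: Pab(L + b)/(6LEI) = 87.79/EI
  span EF: point load 152 at a = 3.28: Pab(L + b)/(6LEI) = 654.1/EI
  relative rotation θ_0 = (513.5 + 741.9)/EI = 1255/EI
A unit hogging moment at E produces rotation L₁/(3EI) + L₂/(3EI) = 5.3/EI.
Compatibility: M_E·(L₁+L₂)/(3EI) = θ_0, giving M_E = 236.9 kN·m (hogging).
Span DE, ΣM about D with M_E applied at E: R_E^{DE}·7.7 = 730 + 236.9, so R_E^{DE} = 125.6 kN and R_D = 174.1 − 125.6 = 48.56 kN.
Span EF, ΣM about F: R_E^{EF}·8.2 = 926.3 + 236.9, so R_E^{EF} = 141.8 kN and R_F = 179.2 − 141.8 = 37.35 kN.
R_E = 125.6 + 141.8 = 267.4 kN.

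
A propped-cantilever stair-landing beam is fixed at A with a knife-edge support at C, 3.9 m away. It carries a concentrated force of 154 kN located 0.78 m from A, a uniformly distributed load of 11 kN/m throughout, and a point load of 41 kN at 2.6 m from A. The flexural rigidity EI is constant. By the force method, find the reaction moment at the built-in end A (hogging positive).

M_A = 131.1 kN·m

Take the reaction at C as the redundant and release it; the primary structure is a cantilever fixed at A.
Deflection at C on the released cantilever, summing each load's contribution:
  point load 154 at a = 0.78: Pa²(3L − a)/(6EI) = 170.5/EI
  UDL 11: wL⁴/(8EI) = 318.1/EI
  point load 41 at a = 2.6: Pa²(3L − a)/(6EI) = 420.4/EI
  δ_0 = 909/EI
Flexibility coefficient — unit upward force at C: δ_{CC} = L³/(3EI) = 19.77/EI.
The prop prevents deflection at C: R_C = δ_0/δ_{CC} = 909/19.77 = 45.97 kN.
Moment equilibrium about A: M_A = Σ(load moments about A) − R_C·L = 310.4 − 45.97×3.9 = 131.1 kN·m.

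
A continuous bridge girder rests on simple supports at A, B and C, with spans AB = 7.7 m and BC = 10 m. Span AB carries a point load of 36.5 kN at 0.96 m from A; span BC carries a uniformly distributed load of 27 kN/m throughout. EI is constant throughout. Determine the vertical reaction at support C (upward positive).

Insert a hinge at B; M_B is the redundant, and each span becomes simply supported.
Discontinuity in slope at B on the released structure — sum the simple-span end rotations:
  span AB: point load 36.5 at a = 0.96: Pab(L + a)/(6LEI) = 44.27/EI
  span BC: UDL 27: wL³/(24EI) = 1125/EI
  relative rotation θ_0 = (44.27 + 1125)/EI = 1169/EI
A unit hogging moment at B produces rotation L₁/(3EI) + L₂/(3EI) = 5.9/EI.
Slope continuity at B: θ_0 = M_B·5.9/EI, so M_B = 1169/5.9 = 198.2 kN·m (hogging).
Span BC, ΣM about C: R_B^{BC}·10 = 1350 + 198.2, so R_B^{BC} = 154.8 kN and R_C = 270 − 154.8 = 115.2 kN.

R_C = 115.2 kN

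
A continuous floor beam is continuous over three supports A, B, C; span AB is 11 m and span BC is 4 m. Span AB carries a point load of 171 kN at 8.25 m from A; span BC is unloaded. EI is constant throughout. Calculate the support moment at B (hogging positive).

Release continuity at B by inserting a hinge; the redundant is the internal moment M_B. The primary structure is two simply-supported spans AB and BC.
Rotations at B on the released spans (each span's end-slope, ×1/EI):
  span AB: point load 171 at a = 8.25: Pab(L + a)/(6LEI) = 1132/EI
  relative rotation θ_0 = (1132 + 0)/EI = 1132/EI
A unit hogging moment at B produces rotation L₁/(3EI) + L₂/(3EI) = 5/EI.
Compatibility: M_B·(L₁+L₂)/(3EI) = θ_0, giving M_B = 226.3 kN·m (hogging).

M_B = 226.3 kN·m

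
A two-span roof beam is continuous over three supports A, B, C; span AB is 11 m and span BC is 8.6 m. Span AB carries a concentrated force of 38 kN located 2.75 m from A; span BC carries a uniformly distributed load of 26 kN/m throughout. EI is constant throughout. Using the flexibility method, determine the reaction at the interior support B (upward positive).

Release continuity at B by inserting a hinge; the redundant is the internal moment M_B. The primary structure is two simply-supported spans AB and BC.
Discontinuity in slope at B on the released structure — sum the simple-span end rotations:
  span AB: point load 38 at a = 2.75: Pab(L + a)/(6LEI) = 179.6/EI
  span BC: UDL 26: wL³/(24EI) = 689.1/EI
  relative rotation θ_0 = (179.6 + 689.1)/EI = 868.7/EI
A unit hogging moment at B produces rotation L₁/(3EI) + L₂/(3EI) = 6.533/EI.
Slope continuity at B: θ_0 = M_B·6.533/EI, so M_B = 868.7/6.533 = 133 kN·m (hogging).
Span AB, ΣM about A with M_B applied at B: R_B^{AB}·11 = 104.5 + 133, so R_B^{AB} = 21.59 kN and R_A = 38 − 21.59 = 16.41 kN.
Span BC, ΣM about C: R_B^{BC}·8.6 = 961.5 + 133, so R_B^{BC} = 127.3 kN and R_C = 223.6 − 127.3 = 96.34 kN.
R_B = 21.59 + 127.3 = 148.8 kN.

R_B = 148.8 kN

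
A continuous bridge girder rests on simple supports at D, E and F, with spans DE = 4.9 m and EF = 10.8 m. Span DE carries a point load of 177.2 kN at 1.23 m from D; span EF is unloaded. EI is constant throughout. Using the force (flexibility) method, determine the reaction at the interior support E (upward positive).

R_E = 53.94 kN

Release continuity at E by inserting a hinge; the redundant is the internal moment M_E. The primary structure is two simply-supported spans DE and EF.
End slopes at the hinge E, treating each span as simply supported:
  span DE: point load 177.2 at a = 1.23: Pab(L + a)/(6LEI) = 166.8/EI
  relative rotation θ_0 = (166.8 + 0)/EI = 166.8/EI
A unit hogging moment at E produces rotation L₁/(3EI) + L₂/(3EI) = 5.233/EI.
Compatibility: M_E·(L₁+L₂)/(3EI) = θ_0, giving M_E = 31.87 kN·m (hogging).
Span DE, ΣM about D with M_E applied at E: R_E^{DE}·4.9 = 218 + 31.87, so R_E^{DE} = 50.98 kN and R_D = 177.2 − 50.98 = 126.2 kN.
Span EF, ΣM about F: R_E^{EF}·10.8 = 0 + 31.87, so R_E^{EF} = 2.951 kN and R_F = 0 − 2.951 = -2.951 kN.
R_E = 50.98 + 2.951 = 53.94 kN.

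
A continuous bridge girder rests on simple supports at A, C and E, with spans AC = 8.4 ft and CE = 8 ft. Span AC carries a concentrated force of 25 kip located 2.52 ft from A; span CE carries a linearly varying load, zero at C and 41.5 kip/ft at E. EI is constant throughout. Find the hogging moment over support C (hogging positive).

M_C = 90.26 kip·ft

Release continuity at C by inserting a hinge; the redundant is the internal moment M_C. The primary structure is two simply-supported spans AC and CE.
Rotations at C on the released spans (each span's end-slope, ×1/EI):
  span AC: point load 25 at a = 2.52: Pab(L + a)/(6LEI) = 80.26/EI
  span CE: triangular load, peak 41.5: 7w₀L³/(360EI) = 413.2/EI
  relative rotation θ_0 = (80.26 + 413.2)/EI = 493.4/EI
A unit hogging moment at C produces rotation L₁/(3EI) + L₂/(3EI) = 5.467/EI.
Compatibility: M_C·(L₁+L₂)/(3EI) = θ_0, giving M_C = 90.26 kip·ft (hogging).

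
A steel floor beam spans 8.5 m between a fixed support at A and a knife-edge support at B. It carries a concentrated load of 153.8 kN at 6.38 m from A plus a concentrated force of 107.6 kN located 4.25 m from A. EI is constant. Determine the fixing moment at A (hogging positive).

M_A = 324.4 kN·m

Take the reaction at B as the redundant and release it; the primary structure is a cantilever fixed at A.
Deflection at B on the released cantilever, summing each load's contribution:
  point load 153.8 at a = 6.38: Pa²(3L − a)/(6EI) = 19950/EI
  point load 107.6 at a = 4.25: Pa²(3L − a)/(6EI) = 6883/EI
  δ_0 = 26833/EI
Flexibility coefficient — unit upward force at B: δ_{BB} = L³/(3EI) = 204.7/EI.
Compatibility at B: δ_0 − R_B·δ_{BB} = 0, so R_B = 26833/204.7 = 131.1 kN.
Moment equilibrium about A: M_A = Σ(load moments about A) − R_B·L = 1439 − 131.1×8.5 = 324.4 kN·m.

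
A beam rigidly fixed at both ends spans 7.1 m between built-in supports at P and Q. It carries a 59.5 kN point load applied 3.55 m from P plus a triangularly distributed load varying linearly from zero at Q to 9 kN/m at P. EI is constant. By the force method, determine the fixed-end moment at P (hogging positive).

Release both end moments; the primary structure is a simply-supported span PQ with redundants M_P and M_Q.
End rotations of the released simple span under the applied load (×1/EI):
  at P: point load 59.5 at a = 3.55: Pab(L + b)/(6LEI) = 187.5/EI
  at Q: point load 59.5 at a = 3.55: Pab(L + a)/(6LEI) = 187.5/EI
  at P: triangular load, peak 9: w₀L³/(45EI) = 71.58/EI
  at Q: triangular load, peak 9: 7w₀L³/(360EI) = 62.63/EI
  θ_P0 = 259/EI,  θ_Q0 = 250.1/EI
Flexibility coefficients: a unit moment at one end gives L/(3EI) there and L/(6EI) at the far end, so f₁₁ = f₂₂ = 2.367/EI and f₁₂ = f₂₁ = 1.183/EI.
Compatibility — zero rotation at each built-in end:
  2.367 M_P + 1.183 M_Q = 259
  1.183 M_P + 2.367 M_Q = 250.1
Solving the pair gives M_P = 75.49 kN·m and M_Q = 67.93 kN·m (hogging).

M_P = 75.49 kN·m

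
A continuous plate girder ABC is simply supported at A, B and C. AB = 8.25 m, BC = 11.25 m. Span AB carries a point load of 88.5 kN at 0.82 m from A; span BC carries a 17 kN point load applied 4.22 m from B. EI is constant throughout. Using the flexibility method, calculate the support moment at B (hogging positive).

Release continuity at B by inserting a hinge; the redundant is the internal moment M_B. The primary structure is two simply-supported spans AB and BC.
Discontinuity in slope at B on the released structure — sum the simple-span end rotations:
  span AB: point load 88.5 at a = 0.82: Pab(L + a)/(6LEI) = 98.8/EI
  span BC: point load 17 at a = 4.22: Pab(L + b)/(6LEI) = 136.6/EI
  relative rotation θ_0 = (98.8 + 136.6)/EI = 235.4/EI
A unit hogging moment at B produces rotation L₁/(3EI) + L₂/(3EI) = 6.5/EI.
Slope continuity at B: θ_0 = M_B·6.5/EI, so M_B = 235.4/6.5 = 36.21 kN·m (hogging).

M_B = 36.21 kN·m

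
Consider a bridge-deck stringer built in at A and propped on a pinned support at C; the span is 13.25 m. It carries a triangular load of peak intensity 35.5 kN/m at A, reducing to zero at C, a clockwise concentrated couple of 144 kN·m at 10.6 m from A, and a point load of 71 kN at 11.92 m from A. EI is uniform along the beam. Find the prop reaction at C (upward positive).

R_C = 123 kN

Take the reaction at C as the redundant and release it; the primary structure is a cantilever fixed at A.
Downward deflection at the released point C due to the loads:
  triangular load, peak 35.5 at the fixed end: w₀L⁴/(30EI) = 36473/EI
  clockwise couple 144 at a = 10.6: M₀a(2L − a)/(2EI) = 12135/EI
  point load 71 at a = 11.92: Pa²(3L − a)/(6EI) = 46792/EI
  δ_0 = 95400/EI
Flexibility coefficient — unit upward force at C: δ_{CC} = L³/(3EI) = 775.4/EI.
The prop prevents deflection at C: R_C = δ_0/δ_{CC} = 95400/775.4 = 123 kN.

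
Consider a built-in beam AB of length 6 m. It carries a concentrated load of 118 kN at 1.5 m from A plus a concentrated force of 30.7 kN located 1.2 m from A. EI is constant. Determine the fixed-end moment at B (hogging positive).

M_B = 39.08 kN·m

Release both end moments; the primary structure is a simply-supported span AB with redundants M_A and M_B.
Simple-span end rotations at A and B under the given loads:
  at A: point load 118 at a = 1.5: Pab(L + b)/(6LEI) = 232.3/EI
  at B: point load 118 at a = 1.5: Pab(L + a)/(6LEI) = 165.9/EI
  at A: point load 30.7 at a = 1.2: Pab(L + b)/(6LEI) = 53.05/EI
  at B: point load 30.7 at a = 1.2: Pab(L + a)/(6LEI) = 35.37/EI
  θ_A0 = 285.4/EI,  θ_B0 = 201.3/EI
Flexibility coefficients: a unit moment at one end gives L/(3EI) there and L/(6EI) at the far end, so f₁₁ = f₂₂ = 2/EI and f₁₂ = f₂₁ = 1/EI.
Compatibility — zero rotation at each built-in end:
  2 M_A + 1 M_B = 285.4
  1 M_A + 2 M_B = 201.3
Solving the pair gives M_A = 123.1 kN·m and M_B = 39.08 kN·m (hogging).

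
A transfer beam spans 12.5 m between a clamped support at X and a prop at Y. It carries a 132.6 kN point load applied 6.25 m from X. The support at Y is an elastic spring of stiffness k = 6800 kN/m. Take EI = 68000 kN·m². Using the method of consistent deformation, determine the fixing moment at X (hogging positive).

Take the reaction at Y as the redundant and release it; the primary structure is a cantilever fixed at X.
Downward deflection at the released point Y due to the loads:
  point load 132.6 at a = 6.25: Pa²(3L − a)/(6EI) = 26978/EI
Tip deflection under a unit load at Y: L³/(3EI) = 651/EI.
With EI = 68000 kN·m²: δ_0 = 0.39673 m and δ_{YY} = 0.009574 m/kN.
Compatibility — the spring shortens by R_Y/k under the reaction it provides: δ_0 − R_Y·δ_{YY} = R_Y/k. With 1/k = 0.000147 m/kN, R_Y = δ_0 / (δ_{YY} + 1/k) = 0.39673 / (0.009574 + 0.000147) = 40.81 kN.
Moment equilibrium about X: M_X = Σ(load moments about X) − R_Y·L = 828.8 − 40.81×12.5 = 318.6 kN·m.

M_X = 318.6 kN·m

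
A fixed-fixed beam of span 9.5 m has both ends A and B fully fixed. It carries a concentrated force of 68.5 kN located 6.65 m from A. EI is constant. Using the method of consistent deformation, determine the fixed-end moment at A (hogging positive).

M_A = 41 kN·m

Take the two fixed-end moments M_A, M_B as redundants; the released structure is the simple span AB.
On the primary (simply-supported) span, the end slopes from the loading are:
  at A: point load 68.5 at a = 6.65: Pab(L + b)/(6LEI) = 281.3/EI
  at B: point load 68.5 at a = 6.65: Pab(L + a)/(6LEI) = 367.8/EI
  θ_A0 = 281.3/EI,  θ_B0 = 367.8/EI
Flexibility coefficients: a unit moment at one end gives L/(3EI) there and L/(6EI) at the far end, so f₁₁ = f₂₂ = 3.167/EI and f₁₂ = f₂₁ = 1.583/EI.
Compatibility — zero rotation at each built-in end:
  3.167 M_A + 1.583 M_B = 281.3
  1.583 M_A + 3.167 M_B = 367.8
Solving the pair gives M_A = 41 kN·m and M_B = 95.66 kN·m (hogging).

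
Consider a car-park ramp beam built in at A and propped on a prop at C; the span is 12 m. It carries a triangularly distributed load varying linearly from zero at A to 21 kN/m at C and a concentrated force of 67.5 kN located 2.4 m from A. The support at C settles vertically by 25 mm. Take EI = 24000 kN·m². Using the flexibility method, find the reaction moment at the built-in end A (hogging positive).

Take the reaction at C as the redundant and release it; the primary structure is a cantilever fixed at A.
Downward deflection at the released point C due to the loads:
  triangular load, peak 21 at the free end: 11w₀L⁴/(120EI) = 39917/EI
  point load 67.5 at a = 2.4: Pa²(3L − a)/(6EI) = 2177/EI
  δ_0 = 42094/EI
Flexibility coefficient — unit upward force at C: δ_{CC} = L³/(3EI) = 576/EI.
With EI = 24000 kN·m²: δ_0 = 1.7539 m and δ_{CC} = 0.024 m/kN.
Compatibility — the beam at C must follow the support down by 0.025 m: δ_0 − R_C·δ_{CC} = 0.025, so R_C = (1.7539 − 0.025)/0.024 = 72.04 kN.
Moment equilibrium about A: M_A = Σ(load moments about A) − R_C·L = 1170 − 72.04×12 = 305.5 kN·m.

M_A = 305.5 kN·m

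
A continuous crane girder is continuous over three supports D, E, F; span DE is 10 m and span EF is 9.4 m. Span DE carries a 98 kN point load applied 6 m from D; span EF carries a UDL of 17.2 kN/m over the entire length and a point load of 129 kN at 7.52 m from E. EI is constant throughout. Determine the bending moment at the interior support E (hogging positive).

M_E = 245.4 kN·m

Take M_E as the redundant. Released structure: two simple spans DE and EF with a hinge at E.
Rotations at E on the released spans (each span's end-slope, ×1/EI):
  span DE: point load 98 at a = 6: Pab(L + a)/(6LEI) = 627.2/EI
  span EF: UDL 17.2: wL³/(24EI) = 595.3/EI
  span EF: point load 129 at a = 7.52: Pab(L + b)/(6LEI) = 364.8/EI
  relative rotation θ_0 = (627.2 + 960)/EI = 1587/EI
A unit hogging moment at E produces rotation L₁/(3EI) + L₂/(3EI) = 6.467/EI.
Slope continuity at E: θ_0 = M_E·6.467/EI, so M_E = 1587/6.467 = 245.4 kN·m (hogging).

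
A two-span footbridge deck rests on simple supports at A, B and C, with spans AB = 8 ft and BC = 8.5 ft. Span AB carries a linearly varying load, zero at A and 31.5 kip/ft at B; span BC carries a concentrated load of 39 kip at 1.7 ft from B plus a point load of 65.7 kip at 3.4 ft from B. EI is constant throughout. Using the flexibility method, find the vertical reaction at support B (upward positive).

Insert a hinge at B; M_B is the redundant, and each span becomes simply supported.
End slopes at the hinge B, treating each span as simply supported:
  span AB: triangular load, peak 31.5: w₀L³/(45EI) = 358.4/EI
  span BC: point load 39 at a = 1.7: Pab(L + b)/(6LEI) = 135.3/EI
  span BC: point load 65.7 at a = 3.4: Pab(L + b)/(6LEI) = 303.8/EI
  relative rotation θ_0 = (358.4 + 439)/EI = 797.4/EI
A unit hogging moment at B produces rotation L₁/(3EI) + L₂/(3EI) = 5.5/EI.
Slope continuity at B: θ_0 = M_B·5.5/EI, so M_B = 797.4/5.5 = 145 kip·ft (hogging).
Span AB, ΣM about A with M_B applied at B: R_B^{AB}·8 = 672 + 145, so R_B^{AB} = 102.1 kip and R_A = 126 − 102.1 = 23.88 kip.
Span BC, ΣM about C: R_B^{BC}·8.5 = 600.3 + 145, so R_B^{BC} = 87.68 kip and R_C = 104.7 − 87.68 = 17.02 kip.
R_B = 102.1 + 87.68 = 189.8 kip.

R_B = 189.8 kip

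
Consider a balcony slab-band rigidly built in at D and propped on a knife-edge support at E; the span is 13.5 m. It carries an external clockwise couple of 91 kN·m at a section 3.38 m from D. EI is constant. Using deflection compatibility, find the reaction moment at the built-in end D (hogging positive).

M_D = 31.21 kN·m

Remove the prop at E; the released (primary) structure is a cantilever built in at D.
Free-end deflection of the primary structure under the applied loading (downward +):
  clockwise couple 91 at a = 3.38: M₀a(2L − a)/(2EI) = 3633/EI
Flexibility coefficient — unit upward force at E: δ_{EE} = L³/(3EI) = 820.1/EI.
Compatibility at E: δ_0 − R_E·δ_{EE} = 0, so R_E = 3633/820.1 = 4.429 kN.
Moment equilibrium about D: M_D = Σ(load moments about D) − R_E·L = 91 − 4.429×13.5 = 31.21 kN·m.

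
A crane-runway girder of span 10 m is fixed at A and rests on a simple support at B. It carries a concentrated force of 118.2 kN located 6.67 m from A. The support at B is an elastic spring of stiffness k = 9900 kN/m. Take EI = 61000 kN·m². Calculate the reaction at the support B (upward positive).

R_B = 60.23 kN

Remove the prop at B; the released (primary) structure is a cantilever built in at A.
Primary-structure tip deflection at B by superposition:
  point load 118.2 at a = 6.67: Pa²(3L − a)/(6EI) = 20447/EI
Tip deflection under a unit load at B: L³/(3EI) = 333.3/EI.
With EI = 61000 kN·m²: δ_0 = 0.3352 m and δ_{BB} = 0.005464 m/kN.
Compatibility — the spring shortens by R_B/k under the reaction it provides: δ_0 − R_B·δ_{BB} = R_B/k. With 1/k = 0.000101 m/kN, R_B = δ_0 / (δ_{BB} + 1/k) = 0.3352 / (0.005464 + 0.000101) = 60.23 kN.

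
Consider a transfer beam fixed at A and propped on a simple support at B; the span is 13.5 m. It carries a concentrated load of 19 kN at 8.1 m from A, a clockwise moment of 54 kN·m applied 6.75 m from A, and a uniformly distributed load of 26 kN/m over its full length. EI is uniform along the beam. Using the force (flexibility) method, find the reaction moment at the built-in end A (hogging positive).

M_A = 628.7 kN·m

Take the reaction at B as the redundant and release it; the primary structure is a cantilever fixed at A.
Free-end deflection of the primary structure under the applied loading (downward +):
  point load 19 at a = 8.1: Pa²(3L − a)/(6EI) = 6732/EI
  clockwise couple 54 at a = 6.75: M₀a(2L − a)/(2EI) = 3691/EI
  UDL 26: wL⁴/(8EI) = 107949/EI
  δ_0 = 118371/EI
Tip deflection under a unit load at B: L³/(3EI) = 820.1/EI.
The prop prevents deflection at B: R_B = δ_0/δ_{BB} = 118371/820.1 = 144.3 kN.
Moment equilibrium about A: M_A = Σ(load moments about A) − R_B·L = 2577 − 144.3×13.5 = 628.7 kN·m.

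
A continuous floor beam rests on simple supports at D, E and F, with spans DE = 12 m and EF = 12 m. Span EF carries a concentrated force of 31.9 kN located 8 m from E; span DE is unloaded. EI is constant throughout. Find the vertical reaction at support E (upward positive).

Release continuity at E by inserting a hinge; the redundant is the internal moment M_E. The primary structure is two simply-supported spans DE and EF.
End slopes at the hinge E, treating each span as simply supported:
  span EF: point load 31.9 at a = 8: Pab(L + b)/(6LEI) = 226.8/EI
  relative rotation θ_0 = (0 + 226.8)/EI = 226.8/EI
A unit hogging moment at E produces rotation L₁/(3EI) + L₂/(3EI) = 8/EI.
Compatibility: M_E·(L₁+L₂)/(3EI) = θ_0, giving M_E = 28.36 kN·m (hogging).
Span DE, ΣM about D with M_E applied at E: R_E^{DE}·12 = 0 + 28.36, so R_E^{DE} = 2.363 kN and R_D = 0 − 2.363 = -2.363 kN.
Span EF, ΣM about F: R_E^{EF}·12 = 127.6 + 28.36, so R_E^{EF} = 13 kN and R_F = 31.9 − 13 = 18.9 kN.
R_E = 2.363 + 13 = 15.36 kN.

R_E = 15.36 kN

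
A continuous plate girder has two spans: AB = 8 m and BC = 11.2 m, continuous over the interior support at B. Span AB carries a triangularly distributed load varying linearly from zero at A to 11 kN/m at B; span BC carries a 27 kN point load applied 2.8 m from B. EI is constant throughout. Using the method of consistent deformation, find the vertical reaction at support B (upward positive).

R_B = 59.98 kN

Insert a hinge at B; M_B is the redundant, and each span becomes simply supported.
End slopes at the hinge B, treating each span as simply supported:
  span AB: triangular load, peak 11: w₀L³/(45EI) = 125.2/EI
  span BC: point load 27 at a = 2.8: Pab(L + b)/(6LEI) = 185.2/EI
  relative rotation θ_0 = (125.2 + 185.2)/EI = 310.4/EI
A unit hogging moment at B produces rotation L₁/(3EI) + L₂/(3EI) = 6.4/EI.
Slope continuity at B: θ_0 = M_B·6.4/EI, so M_B = 310.4/6.4 = 48.5 kN·m (hogging).
Span AB, ΣM about A with M_B applied at B: R_B^{AB}·8 = 234.7 + 48.5, so R_B^{AB} = 35.4 kN and R_A = 44 − 35.4 = 8.605 kN.
Span BC, ΣM about C: R_B^{BC}·11.2 = 226.8 + 48.5, so R_B^{BC} = 24.58 kN and R_C = 27 − 24.58 = 2.42 kN.
R_B = 35.4 + 24.58 = 59.98 kN.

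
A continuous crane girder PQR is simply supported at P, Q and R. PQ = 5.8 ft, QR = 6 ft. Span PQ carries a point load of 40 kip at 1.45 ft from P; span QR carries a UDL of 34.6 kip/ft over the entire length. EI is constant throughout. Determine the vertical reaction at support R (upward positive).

Take M_Q as the redundant. Released structure: two simple spans PQ and QR with a hinge at Q.
Discontinuity in slope at Q on the released structure — sum the simple-span end rotations:
  span PQ: point load 40 at a = 1.45: Pab(L + a)/(6LEI) = 52.56/EI
  span QR: UDL 34.6: wL³/(24EI) = 311.4/EI
  relative rotation θ_0 = (52.56 + 311.4)/EI = 364/EI
A unit hogging moment at Q produces rotation L₁/(3EI) + L₂/(3EI) = 3.933/EI.
Slope continuity at Q: θ_0 = M_Q·3.933/EI, so M_Q = 364/3.933 = 92.53 kip·ft (hogging).
Span QR, ΣM about R: R_Q^{QR}·6 = 622.8 + 92.53, so R_Q^{QR} = 119.2 kip and R_R = 207.6 − 119.2 = 88.38 kip.

R_R = 88.38 kip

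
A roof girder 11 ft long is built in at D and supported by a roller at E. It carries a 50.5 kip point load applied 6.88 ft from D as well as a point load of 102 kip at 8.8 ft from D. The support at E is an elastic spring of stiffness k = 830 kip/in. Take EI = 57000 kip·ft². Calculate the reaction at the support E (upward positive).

R_E = 94.05 kip

Release the roller at E. Primary structure: cantilever fixed at D.
Deflection at E on the released cantilever, summing each load's contribution:
  point load 50.5 at a = 6.88: Pa²(3L − a)/(6EI) = 10406/EI
  point load 102 at a = 8.8: Pa²(3L − a)/(6EI) = 31859/EI
  δ_0 = 42265/EI
Flexibility coefficient — unit upward force at E: δ_{EE} = L³/(3EI) = 443.7/EI.
With EI = 57000 kip·ft²: δ_0 = 0.74149 ft and δ_{EE} = 0.007784 ft/kip.
Compatibility — the spring shortens by R_E/k under the reaction it provides: δ_0 − R_E·δ_{EE} = R_E/k. With 1/k = 1/(830×12) ft/kip = 0.0001 ft/kip, R_E = δ_0 / (δ_{EE} + 1/k) = 0.74149 / (0.007784 + 0.0001) = 94.05 kip.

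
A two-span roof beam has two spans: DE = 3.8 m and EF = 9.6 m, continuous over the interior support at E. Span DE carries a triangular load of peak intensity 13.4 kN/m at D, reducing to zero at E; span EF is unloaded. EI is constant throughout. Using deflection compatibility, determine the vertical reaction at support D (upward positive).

Release continuity at E by inserting a hinge; the redundant is the internal moment M_E. The primary structure is two simply-supported spans DE and EF.
Rotations at E on the released spans (each span's end-slope, ×1/EI):
  span DE: triangular load, peak 13.4: 7w₀L³/(360EI) = 14.3/EI
  relative rotation θ_0 = (14.3 + 0)/EI = 14.3/EI
A unit hogging moment at E produces rotation L₁/(3EI) + L₂/(3EI) = 4.467/EI.
Slope continuity at E: θ_0 = M_E·4.467/EI, so M_E = 14.3/4.467 = 3.201 kN·m (hogging).
Span DE, ΣM about D with M_E applied at E: R_E^{DE}·3.8 = 32.25 + 3.201, so R_E^{DE} = 9.329 kN and R_D = 25.46 − 9.329 = 16.13 kN.

R_D = 16.13 kN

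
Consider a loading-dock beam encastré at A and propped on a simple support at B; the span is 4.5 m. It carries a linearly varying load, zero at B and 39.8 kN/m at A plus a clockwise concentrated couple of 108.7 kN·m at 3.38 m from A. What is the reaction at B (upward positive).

R_B = 51.9 kN

Take the reaction at B as the redundant and release it; the primary structure is a cantilever fixed at A.
Deflection at B on the released cantilever, summing each load's contribution:
  triangular load, peak 39.8 at the fixed end: w₀L⁴/(30EI) = 544/EI
  clockwise couple 108.7 at a = 3.38: M₀a(2L − a)/(2EI) = 1032/EI
  δ_0 = 1576/EI
Flexibility coefficient — unit upward force at B: δ_{BB} = L³/(3EI) = 30.38/EI.
The prop prevents deflection at B: R_B = δ_0/δ_{BB} = 1576/30.38 = 51.9 kN.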